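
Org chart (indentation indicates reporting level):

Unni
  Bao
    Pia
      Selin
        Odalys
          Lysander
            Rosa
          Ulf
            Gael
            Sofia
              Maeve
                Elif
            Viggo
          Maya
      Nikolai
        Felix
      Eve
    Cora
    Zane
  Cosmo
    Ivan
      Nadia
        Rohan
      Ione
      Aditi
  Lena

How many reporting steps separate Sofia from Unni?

Chain from Sofia up to Unni: Sofia → Ulf → Odalys → Selin → Pia → Bao → Unni. That is 6 steps up, so Sofia is 6 levels below Unni.

6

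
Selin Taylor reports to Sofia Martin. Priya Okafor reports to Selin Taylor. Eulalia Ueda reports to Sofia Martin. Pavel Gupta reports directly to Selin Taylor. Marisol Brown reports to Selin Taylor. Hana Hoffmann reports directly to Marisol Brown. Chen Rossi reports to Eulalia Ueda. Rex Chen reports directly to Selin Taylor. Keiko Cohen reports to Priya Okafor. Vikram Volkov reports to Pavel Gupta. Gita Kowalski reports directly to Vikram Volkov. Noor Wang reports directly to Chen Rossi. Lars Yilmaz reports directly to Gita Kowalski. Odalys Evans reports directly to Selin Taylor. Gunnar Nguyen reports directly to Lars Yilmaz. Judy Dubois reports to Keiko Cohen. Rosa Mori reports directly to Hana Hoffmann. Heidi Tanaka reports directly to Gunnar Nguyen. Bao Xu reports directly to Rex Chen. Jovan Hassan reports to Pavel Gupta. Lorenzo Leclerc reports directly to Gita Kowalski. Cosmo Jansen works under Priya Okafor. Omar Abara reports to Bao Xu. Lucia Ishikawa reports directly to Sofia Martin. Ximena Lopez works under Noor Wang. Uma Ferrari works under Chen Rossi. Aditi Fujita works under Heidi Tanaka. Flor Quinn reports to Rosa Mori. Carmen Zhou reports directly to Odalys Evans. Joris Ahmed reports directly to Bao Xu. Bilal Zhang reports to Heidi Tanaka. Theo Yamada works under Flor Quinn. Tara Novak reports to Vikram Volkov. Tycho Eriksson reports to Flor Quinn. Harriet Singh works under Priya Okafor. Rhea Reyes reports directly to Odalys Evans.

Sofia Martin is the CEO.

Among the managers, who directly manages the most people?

Selin Taylor

Direct-report counts: Sofia Martin has 3; Eulalia Ueda has 1; Chen Rossi has 2; Noor Wang has 1; Selin Taylor has 5; Odalys Evans has 2; Rex Chen has 1; Bao Xu has 2; Marisol Brown has 1; Hana Hoffmann has 1; Rosa Mori has 1; Flor Quinn has 2; Pavel Gupta has 2; Vikram Volkov has 2; Gita Kowalski has 2; Lars Yilmaz has 1; Gunnar Nguyen has 1; Heidi Tanaka has 2; Priya Okafor has 3; Keiko Cohen has 1. The largest is 5, held by Selin Taylor.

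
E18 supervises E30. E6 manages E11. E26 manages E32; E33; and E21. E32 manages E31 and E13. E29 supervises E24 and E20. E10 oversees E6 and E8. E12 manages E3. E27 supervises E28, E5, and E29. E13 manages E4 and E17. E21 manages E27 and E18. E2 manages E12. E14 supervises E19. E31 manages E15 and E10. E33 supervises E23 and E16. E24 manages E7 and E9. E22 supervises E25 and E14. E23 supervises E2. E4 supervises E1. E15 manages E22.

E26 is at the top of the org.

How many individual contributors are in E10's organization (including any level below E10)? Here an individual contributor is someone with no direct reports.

The people in E10's organization with no one reporting to them are E8, E11. That is 2.

2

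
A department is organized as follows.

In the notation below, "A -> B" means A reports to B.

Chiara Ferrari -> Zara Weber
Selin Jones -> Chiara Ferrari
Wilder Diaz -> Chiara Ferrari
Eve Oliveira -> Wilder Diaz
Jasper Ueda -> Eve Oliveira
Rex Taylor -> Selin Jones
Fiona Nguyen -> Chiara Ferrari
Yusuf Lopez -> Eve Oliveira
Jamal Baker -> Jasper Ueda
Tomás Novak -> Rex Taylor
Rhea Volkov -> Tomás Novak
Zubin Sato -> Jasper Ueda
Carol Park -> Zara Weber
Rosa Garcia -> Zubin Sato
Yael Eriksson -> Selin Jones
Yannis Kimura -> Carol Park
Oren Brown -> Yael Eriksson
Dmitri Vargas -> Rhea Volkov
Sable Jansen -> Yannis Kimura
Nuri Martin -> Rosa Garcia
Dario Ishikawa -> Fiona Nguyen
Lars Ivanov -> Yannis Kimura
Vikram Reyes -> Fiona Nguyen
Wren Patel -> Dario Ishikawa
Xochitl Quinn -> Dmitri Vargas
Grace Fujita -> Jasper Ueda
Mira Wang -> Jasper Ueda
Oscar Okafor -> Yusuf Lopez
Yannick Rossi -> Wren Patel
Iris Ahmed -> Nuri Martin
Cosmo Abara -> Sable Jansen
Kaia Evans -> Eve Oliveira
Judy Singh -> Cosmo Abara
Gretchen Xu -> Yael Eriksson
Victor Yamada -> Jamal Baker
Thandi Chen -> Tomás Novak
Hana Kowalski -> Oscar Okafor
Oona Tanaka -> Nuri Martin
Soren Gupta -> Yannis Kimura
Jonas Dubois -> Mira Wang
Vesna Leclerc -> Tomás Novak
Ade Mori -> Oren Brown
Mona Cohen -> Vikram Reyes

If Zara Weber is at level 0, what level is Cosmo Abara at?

Chain from Cosmo Abara up to Zara Weber: Cosmo Abara → Sable Jansen → Yannis Kimura → Carol Park → Zara Weber. That is 4 steps up, so Cosmo Abara is 4 levels below Zara Weber.

4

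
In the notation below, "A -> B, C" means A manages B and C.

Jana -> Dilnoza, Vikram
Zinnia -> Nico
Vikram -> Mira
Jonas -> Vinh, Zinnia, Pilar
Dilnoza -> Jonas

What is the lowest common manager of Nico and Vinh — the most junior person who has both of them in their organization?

Nico's chain of managers is Zinnia, Jonas, Dilnoza, Jana. Vinh's chain of managers is Jonas, Dilnoza, Jana. The first manager that appears in both chains is Jonas.

Jonas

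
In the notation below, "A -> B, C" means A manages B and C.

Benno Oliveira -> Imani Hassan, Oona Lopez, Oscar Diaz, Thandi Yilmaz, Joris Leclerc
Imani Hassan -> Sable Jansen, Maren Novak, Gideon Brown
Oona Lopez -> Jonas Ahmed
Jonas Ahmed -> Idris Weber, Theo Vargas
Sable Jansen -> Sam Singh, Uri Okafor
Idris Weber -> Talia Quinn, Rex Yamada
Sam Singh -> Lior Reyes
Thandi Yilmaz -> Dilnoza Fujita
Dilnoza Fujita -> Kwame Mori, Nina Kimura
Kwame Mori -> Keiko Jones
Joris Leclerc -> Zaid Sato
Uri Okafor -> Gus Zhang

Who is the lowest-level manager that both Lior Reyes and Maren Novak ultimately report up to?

Imani Hassan

Lior Reyes's chain of managers is Sam Singh, Sable Jansen, Imani Hassan, Benno Oliveira. Maren Novak's chain of managers is Imani Hassan, Benno Oliveira. The first manager that appears in both chains is Imani Hassan.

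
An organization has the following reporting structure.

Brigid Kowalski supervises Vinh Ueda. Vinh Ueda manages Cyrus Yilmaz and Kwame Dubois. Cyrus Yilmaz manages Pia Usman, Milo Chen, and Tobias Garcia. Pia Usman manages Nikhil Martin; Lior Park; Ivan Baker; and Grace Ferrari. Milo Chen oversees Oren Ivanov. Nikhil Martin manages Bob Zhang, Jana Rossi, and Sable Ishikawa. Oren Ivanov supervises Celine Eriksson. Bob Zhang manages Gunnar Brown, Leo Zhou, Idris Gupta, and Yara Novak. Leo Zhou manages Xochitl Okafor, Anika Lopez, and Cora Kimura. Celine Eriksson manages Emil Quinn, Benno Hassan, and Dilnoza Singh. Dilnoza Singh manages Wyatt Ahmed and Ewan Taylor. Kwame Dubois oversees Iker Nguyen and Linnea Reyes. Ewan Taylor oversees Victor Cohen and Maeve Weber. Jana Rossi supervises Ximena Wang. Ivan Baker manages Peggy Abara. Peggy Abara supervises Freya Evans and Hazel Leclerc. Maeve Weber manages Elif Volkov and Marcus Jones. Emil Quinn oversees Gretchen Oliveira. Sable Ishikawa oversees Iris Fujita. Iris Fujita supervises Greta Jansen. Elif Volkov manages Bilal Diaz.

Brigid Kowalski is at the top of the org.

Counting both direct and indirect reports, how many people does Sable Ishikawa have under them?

2

Sable Ishikawa directly manages Iris Fujita. Under Iris Fujita: Greta Jansen (1). That's 2 in total.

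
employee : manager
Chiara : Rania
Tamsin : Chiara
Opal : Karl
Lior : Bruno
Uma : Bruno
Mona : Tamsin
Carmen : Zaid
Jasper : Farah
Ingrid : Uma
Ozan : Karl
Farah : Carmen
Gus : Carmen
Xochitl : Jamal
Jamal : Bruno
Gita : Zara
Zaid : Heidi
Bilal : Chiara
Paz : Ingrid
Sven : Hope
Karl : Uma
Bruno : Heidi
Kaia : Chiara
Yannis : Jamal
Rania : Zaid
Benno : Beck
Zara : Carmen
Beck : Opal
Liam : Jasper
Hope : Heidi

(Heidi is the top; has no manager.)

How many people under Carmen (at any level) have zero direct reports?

The people in Carmen's organization with no one reporting to them are Gus, Liam, Gita. That is 3.

3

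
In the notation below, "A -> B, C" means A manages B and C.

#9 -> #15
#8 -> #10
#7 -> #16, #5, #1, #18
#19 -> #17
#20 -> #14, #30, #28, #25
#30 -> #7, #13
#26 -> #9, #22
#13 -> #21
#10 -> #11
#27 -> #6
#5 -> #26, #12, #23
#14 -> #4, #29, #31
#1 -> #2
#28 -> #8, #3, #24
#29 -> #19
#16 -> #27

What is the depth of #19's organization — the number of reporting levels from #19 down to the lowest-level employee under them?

1

The longest chain under #19 runs #19 → #17, which is 1 level below #19.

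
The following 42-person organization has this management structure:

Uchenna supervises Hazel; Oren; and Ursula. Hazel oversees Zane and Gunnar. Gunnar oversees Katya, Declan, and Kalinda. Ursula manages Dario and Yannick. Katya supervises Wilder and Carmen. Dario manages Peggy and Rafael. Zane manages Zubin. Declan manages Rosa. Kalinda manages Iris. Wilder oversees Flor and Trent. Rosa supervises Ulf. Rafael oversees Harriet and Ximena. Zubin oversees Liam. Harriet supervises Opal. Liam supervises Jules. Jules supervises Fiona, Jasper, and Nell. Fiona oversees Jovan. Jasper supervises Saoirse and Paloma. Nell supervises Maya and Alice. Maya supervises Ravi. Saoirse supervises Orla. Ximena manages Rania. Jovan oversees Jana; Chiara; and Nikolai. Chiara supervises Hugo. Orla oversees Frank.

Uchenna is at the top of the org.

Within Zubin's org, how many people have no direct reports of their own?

7

The people in Zubin's organization with no one reporting to them are Alice, Ravi, Paloma, Frank, Nikolai, Jana, Hugo. That is 7.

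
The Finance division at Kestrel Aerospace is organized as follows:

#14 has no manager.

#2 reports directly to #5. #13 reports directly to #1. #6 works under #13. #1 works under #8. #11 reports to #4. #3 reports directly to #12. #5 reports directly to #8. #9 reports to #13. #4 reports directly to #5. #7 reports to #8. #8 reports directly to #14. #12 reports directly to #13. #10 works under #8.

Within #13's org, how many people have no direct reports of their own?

The people in #13's organization with no one reporting to them are #3, #9, #6. That is 3.

3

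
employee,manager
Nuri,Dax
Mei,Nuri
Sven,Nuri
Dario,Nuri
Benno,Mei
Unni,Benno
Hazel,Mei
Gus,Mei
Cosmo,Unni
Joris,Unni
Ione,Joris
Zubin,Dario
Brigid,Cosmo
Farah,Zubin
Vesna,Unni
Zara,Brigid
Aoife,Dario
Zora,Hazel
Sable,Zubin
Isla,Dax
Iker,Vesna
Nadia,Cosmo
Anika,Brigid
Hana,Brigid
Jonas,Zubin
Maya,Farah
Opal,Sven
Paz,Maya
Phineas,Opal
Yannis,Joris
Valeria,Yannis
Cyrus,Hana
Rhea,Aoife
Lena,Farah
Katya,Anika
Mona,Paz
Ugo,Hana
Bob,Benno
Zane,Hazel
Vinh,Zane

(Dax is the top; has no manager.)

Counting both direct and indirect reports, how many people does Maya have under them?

Maya directly manages Paz. Under Paz: Mona (1). That's 2 in total.

2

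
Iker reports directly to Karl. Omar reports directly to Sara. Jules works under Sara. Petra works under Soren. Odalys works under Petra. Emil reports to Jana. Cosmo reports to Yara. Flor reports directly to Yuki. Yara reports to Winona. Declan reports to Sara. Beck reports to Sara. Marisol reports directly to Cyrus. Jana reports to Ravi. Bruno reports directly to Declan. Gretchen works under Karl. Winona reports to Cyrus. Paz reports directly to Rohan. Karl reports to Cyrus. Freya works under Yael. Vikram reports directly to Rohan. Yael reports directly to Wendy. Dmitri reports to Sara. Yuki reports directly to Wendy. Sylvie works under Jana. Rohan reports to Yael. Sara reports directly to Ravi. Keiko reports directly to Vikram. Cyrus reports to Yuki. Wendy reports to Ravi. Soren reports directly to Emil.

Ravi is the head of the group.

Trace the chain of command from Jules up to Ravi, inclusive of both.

Jules -> Sara -> Ravi

Jules reports to Sara. Sara reports to Ravi. Ravi is at the top.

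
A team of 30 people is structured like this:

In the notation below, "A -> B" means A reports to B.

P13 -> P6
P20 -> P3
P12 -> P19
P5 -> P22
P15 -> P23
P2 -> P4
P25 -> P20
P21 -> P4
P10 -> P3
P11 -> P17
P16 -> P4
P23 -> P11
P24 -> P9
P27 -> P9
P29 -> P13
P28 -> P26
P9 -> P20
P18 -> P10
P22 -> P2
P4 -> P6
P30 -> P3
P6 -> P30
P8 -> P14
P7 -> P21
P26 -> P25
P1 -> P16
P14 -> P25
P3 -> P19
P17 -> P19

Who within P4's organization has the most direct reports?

P4

Direct-report counts within P4's organization: P4 has 3; P21 has 1; P2 has 1; P22 has 1; P16 has 1. The largest is 3, held by P4.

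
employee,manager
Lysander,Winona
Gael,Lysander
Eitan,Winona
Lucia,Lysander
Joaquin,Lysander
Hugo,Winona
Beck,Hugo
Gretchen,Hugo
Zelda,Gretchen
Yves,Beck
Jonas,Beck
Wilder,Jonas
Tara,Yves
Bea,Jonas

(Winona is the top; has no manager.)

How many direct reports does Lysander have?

3

Lysander directly manages Gael, Lucia, Joaquin. That is 3 direct reports.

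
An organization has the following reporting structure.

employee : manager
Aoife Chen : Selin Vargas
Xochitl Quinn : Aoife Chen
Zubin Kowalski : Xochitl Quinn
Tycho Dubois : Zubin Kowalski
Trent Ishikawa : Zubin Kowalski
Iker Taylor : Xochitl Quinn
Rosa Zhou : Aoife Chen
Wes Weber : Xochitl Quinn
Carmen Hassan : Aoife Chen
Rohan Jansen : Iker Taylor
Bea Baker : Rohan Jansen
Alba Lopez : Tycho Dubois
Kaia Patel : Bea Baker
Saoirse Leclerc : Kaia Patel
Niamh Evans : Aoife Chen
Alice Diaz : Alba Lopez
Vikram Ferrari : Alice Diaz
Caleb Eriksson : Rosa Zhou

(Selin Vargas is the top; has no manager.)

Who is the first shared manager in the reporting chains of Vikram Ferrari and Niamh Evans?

Vikram Ferrari's chain of managers is Alice Diaz, Alba Lopez, Tycho Dubois, Zubin Kowalski, Xochitl Quinn, Aoife Chen, Selin Vargas. Niamh Evans's chain of managers is Aoife Chen, Selin Vargas. The first manager that appears in both chains is Aoife Chen.

Aoife Chen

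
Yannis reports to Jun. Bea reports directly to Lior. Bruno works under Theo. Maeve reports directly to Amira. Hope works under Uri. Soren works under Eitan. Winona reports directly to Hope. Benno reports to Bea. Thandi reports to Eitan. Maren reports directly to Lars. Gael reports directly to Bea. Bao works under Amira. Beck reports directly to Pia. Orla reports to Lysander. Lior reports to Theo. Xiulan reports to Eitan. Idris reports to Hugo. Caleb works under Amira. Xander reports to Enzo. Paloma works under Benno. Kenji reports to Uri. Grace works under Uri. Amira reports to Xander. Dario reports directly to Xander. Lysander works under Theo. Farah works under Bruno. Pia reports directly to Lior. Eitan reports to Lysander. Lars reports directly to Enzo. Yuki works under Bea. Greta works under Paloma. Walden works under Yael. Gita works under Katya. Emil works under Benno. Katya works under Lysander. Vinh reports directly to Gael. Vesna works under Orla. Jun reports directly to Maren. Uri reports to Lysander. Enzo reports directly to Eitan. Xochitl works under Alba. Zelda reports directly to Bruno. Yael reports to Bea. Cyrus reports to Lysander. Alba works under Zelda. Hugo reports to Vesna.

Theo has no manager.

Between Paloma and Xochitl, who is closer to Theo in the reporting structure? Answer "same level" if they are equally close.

same level

Both Paloma and Xochitl are 4 levels below Theo.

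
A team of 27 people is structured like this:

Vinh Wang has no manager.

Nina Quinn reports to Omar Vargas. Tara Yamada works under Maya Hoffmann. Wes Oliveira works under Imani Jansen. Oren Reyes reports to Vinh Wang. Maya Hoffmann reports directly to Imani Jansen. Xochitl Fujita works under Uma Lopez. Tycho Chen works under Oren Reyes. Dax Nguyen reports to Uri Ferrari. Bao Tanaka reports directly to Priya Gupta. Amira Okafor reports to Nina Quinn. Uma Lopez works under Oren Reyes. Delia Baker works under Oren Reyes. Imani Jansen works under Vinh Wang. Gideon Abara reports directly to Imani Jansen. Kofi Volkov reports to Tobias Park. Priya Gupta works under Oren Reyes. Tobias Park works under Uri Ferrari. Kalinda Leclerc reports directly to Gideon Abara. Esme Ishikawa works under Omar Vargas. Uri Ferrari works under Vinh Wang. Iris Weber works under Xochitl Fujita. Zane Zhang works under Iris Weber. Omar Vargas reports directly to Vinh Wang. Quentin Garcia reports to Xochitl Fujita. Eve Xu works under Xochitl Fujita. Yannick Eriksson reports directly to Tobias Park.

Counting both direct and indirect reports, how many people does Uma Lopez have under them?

Uma Lopez directly manages Xochitl Fujita. Under Xochitl Fujita: Eve Xu, Quentin Garcia, Iris Weber, Zane Zhang (4). That's 5 in total.

5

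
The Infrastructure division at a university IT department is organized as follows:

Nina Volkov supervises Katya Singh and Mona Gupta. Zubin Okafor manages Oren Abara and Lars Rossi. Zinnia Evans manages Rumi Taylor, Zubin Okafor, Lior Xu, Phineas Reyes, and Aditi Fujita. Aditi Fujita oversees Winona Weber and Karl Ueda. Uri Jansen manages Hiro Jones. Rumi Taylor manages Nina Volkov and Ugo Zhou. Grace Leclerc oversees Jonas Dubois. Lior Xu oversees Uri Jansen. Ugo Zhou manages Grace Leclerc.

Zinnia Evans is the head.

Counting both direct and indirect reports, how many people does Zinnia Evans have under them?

17

Zinnia Evans directly manages Rumi Taylor, Zubin Okafor, Lior Xu, Phineas Reyes, Aditi Fujita. Under Rumi Taylor: Nina Volkov, Mona Gupta, Katya Singh, Ugo Zhou, Grace Leclerc, Jonas Dubois (6). Under Zubin Okafor: Lars Rossi, Oren Abara (2). Under Lior Xu: Uri Jansen, Hiro Jones (2). Phineas Reyes has no reports. Under Aditi Fujita: Karl Ueda, Winona Weber (2). So Zinnia Evans's organization is 5 direct reports plus everyone under them: 7 + 3 + 3 + 1 + 3 = 17.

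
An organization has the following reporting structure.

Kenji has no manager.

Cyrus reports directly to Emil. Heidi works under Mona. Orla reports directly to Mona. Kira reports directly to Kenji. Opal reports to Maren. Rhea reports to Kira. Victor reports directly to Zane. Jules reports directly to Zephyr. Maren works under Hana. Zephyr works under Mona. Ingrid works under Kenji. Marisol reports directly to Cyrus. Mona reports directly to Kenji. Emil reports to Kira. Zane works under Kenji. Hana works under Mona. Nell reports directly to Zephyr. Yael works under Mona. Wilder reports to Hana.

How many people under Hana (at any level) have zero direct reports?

The people in Hana's organization with no one reporting to them are Opal, Wilder. That is 2.

2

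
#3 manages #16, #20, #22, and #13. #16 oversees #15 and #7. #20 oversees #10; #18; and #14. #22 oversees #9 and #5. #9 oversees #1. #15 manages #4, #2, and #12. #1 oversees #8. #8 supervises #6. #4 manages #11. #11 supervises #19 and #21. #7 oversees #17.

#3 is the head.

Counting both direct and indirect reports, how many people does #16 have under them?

9

#16 directly manages #15, #7. Under #15: #12, #2, #4, #11, #21, #19 (6). Under #7: #17 (1). So #16's organization is 2 direct reports plus everyone under them: 7 + 2 = 9.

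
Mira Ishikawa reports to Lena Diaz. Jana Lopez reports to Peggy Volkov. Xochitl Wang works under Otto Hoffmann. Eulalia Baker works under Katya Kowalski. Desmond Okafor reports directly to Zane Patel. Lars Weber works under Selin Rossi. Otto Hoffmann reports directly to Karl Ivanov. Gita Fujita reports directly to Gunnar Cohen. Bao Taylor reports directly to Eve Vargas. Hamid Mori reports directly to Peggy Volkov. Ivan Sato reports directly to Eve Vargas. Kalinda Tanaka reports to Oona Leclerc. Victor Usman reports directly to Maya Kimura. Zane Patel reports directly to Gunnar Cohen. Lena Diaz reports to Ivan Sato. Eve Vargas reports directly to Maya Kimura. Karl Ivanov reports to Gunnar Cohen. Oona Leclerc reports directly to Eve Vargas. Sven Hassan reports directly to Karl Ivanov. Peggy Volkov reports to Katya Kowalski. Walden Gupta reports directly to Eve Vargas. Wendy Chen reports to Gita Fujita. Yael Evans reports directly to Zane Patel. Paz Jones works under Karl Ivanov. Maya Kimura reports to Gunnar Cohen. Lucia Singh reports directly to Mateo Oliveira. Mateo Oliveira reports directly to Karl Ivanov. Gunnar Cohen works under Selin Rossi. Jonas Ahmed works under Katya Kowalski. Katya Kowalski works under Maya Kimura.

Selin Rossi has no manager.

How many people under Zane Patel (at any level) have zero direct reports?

2

The people in Zane Patel's organization with no one reporting to them are Desmond Okafor, Yael Evans. That is 2.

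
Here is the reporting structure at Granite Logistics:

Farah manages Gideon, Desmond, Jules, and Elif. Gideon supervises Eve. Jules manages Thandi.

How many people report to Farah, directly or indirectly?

Farah directly manages Gideon, Desmond, Jules, Elif. Under Gideon: Eve (1). Desmond has no reports. Under Jules: Thandi (1). Elif has no reports. So Farah's organization is 4 direct reports plus everyone under them: 2 + 1 + 2 + 1 = 6.

6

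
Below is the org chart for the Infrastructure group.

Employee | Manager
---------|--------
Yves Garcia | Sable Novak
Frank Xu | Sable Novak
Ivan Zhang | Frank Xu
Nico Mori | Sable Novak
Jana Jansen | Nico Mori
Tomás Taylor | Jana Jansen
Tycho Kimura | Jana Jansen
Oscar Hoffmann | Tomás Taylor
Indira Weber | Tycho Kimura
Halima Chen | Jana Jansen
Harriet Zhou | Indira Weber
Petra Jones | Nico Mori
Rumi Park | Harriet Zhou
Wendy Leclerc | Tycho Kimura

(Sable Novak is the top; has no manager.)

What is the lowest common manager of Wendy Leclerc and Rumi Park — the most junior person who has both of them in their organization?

Tycho Kimura

Wendy Leclerc's chain of managers is Tycho Kimura, Jana Jansen, Nico Mori, Sable Novak. Rumi Park's chain of managers is Harriet Zhou, Indira Weber, Tycho Kimura, Jana Jansen, Nico Mori, Sable Novak. The first manager that appears in both chains is Tycho Kimura.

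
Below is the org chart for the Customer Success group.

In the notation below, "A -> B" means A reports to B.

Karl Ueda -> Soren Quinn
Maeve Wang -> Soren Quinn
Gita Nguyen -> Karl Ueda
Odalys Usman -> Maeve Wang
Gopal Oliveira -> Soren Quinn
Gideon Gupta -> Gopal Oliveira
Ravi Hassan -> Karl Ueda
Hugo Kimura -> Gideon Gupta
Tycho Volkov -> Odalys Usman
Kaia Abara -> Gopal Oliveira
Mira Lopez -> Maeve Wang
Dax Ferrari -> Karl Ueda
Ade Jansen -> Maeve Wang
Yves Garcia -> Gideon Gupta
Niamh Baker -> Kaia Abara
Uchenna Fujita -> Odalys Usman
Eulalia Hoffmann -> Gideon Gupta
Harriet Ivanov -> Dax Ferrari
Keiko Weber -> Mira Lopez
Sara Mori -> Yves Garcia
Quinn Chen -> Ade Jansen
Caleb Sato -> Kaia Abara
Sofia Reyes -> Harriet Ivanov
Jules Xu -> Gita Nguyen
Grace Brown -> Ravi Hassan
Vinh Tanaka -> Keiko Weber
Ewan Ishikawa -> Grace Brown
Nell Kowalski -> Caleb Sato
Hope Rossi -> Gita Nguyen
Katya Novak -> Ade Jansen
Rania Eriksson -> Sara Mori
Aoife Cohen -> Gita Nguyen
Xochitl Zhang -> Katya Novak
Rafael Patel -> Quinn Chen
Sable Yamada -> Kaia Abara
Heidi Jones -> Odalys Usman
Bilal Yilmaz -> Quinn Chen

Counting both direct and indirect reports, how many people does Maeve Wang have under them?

13

Maeve Wang directly manages Odalys Usman, Mira Lopez, Ade Jansen. Under Odalys Usman: Heidi Jones, Uchenna Fujita, Tycho Volkov (3). Under Mira Lopez: Keiko Weber, Vinh Tanaka (2). Under Ade Jansen: Katya Novak, Xochitl Zhang, Quinn Chen, Bilal Yilmaz, Rafael Patel (5). So Maeve Wang's organization is 3 direct reports plus everyone under them: 4 + 3 + 6 = 13.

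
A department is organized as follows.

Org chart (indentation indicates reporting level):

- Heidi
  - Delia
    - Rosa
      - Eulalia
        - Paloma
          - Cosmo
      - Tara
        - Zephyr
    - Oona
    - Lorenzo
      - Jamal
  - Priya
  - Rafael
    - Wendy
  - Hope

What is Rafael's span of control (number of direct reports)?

Rafael directly manages Wendy. That is 1 direct report.

1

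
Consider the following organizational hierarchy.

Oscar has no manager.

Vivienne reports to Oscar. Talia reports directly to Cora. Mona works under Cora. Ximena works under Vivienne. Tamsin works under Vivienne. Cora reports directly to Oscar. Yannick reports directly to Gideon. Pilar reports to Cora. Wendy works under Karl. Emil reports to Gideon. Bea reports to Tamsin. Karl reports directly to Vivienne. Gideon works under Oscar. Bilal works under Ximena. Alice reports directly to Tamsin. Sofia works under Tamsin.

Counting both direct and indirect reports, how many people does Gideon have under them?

Gideon directly manages Yannick, Emil. Yannick has no reports. Emil has no reports. So Gideon's organization is 2 direct reports plus everyone under them: 1 + 1 = 2.

2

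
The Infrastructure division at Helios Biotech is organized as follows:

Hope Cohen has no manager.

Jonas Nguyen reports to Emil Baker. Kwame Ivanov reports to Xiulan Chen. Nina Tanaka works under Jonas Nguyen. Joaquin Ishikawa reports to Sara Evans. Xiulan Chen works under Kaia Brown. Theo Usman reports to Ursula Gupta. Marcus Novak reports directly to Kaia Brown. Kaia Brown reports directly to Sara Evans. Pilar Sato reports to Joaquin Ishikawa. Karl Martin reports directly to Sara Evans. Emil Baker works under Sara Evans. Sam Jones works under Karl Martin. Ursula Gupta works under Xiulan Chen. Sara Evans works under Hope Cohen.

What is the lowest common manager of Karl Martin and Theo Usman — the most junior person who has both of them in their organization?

Sara Evans

Karl Martin's chain of managers is Sara Evans, Hope Cohen. Theo Usman's chain of managers is Ursula Gupta, Xiulan Chen, Kaia Brown, Sara Evans, Hope Cohen. The first manager that appears in both chains is Sara Evans.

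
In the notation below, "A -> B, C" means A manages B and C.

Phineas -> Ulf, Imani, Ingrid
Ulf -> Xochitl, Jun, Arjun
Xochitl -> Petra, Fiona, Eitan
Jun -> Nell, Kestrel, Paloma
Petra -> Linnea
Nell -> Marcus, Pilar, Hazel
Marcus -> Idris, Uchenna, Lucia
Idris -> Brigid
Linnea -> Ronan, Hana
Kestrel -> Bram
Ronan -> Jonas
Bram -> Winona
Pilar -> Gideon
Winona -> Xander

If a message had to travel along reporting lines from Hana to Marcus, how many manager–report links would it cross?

7

Hana is 4 levels below Ulf, and Marcus is 3 levels below Ulf (their lowest common manager). The shortest path runs up from Hana to Ulf and back down to Marcus: 4 + 3 = 7 links.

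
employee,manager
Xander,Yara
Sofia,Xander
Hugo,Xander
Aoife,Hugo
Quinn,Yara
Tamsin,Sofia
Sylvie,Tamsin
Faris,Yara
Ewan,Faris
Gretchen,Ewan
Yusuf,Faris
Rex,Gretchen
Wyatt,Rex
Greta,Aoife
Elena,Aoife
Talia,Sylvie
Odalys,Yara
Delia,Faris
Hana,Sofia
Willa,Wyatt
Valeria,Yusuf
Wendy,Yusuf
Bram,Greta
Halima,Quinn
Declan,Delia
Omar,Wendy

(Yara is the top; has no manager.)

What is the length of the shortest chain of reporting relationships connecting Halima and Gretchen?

5

Halima is 2 levels below Yara, and Gretchen is 3 levels below Yara (their lowest common manager). The shortest path runs up from Halima to Yara and back down to Gretchen: 2 + 3 = 5 links.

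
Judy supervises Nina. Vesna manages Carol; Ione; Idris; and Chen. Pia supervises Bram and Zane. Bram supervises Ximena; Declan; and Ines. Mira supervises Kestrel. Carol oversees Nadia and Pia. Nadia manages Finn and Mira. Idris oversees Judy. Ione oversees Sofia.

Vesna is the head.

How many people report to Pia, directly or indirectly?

5

Pia directly manages Bram, Zane. Under Bram: Ines, Declan, Ximena (3). Zane has no reports. So Pia's organization is 2 direct reports plus everyone under them: 4 + 1 = 5.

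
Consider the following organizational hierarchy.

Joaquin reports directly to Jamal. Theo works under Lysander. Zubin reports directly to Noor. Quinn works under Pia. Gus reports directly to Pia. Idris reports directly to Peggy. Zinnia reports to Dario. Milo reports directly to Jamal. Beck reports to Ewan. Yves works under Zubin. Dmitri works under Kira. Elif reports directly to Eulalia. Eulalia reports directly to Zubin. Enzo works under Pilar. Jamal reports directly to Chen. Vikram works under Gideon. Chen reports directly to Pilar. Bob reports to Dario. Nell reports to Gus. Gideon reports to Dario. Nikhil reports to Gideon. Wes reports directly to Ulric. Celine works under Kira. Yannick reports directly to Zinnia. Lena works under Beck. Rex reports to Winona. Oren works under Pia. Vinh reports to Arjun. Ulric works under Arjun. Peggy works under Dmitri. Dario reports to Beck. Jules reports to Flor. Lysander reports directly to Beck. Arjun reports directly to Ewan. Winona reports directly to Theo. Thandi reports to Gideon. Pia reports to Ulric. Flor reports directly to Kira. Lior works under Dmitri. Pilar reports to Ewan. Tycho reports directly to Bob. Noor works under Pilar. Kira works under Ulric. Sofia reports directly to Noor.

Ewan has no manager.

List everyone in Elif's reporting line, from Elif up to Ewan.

Elif reports to Eulalia. Eulalia reports to Zubin. Zubin reports to Noor. Noor reports to Pilar. Pilar reports to Ewan. Ewan is at the top.

Elif -> Eulalia -> Zubin -> Noor -> Pilar -> Ewan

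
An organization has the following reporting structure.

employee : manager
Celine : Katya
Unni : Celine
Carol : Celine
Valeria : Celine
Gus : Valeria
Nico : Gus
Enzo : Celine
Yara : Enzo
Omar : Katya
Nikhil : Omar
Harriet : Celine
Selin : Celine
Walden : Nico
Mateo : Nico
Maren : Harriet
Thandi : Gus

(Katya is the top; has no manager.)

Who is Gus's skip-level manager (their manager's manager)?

Gus reports to Valeria, and Valeria reports to Celine. So Gus's skip-level manager is Celine.

Celine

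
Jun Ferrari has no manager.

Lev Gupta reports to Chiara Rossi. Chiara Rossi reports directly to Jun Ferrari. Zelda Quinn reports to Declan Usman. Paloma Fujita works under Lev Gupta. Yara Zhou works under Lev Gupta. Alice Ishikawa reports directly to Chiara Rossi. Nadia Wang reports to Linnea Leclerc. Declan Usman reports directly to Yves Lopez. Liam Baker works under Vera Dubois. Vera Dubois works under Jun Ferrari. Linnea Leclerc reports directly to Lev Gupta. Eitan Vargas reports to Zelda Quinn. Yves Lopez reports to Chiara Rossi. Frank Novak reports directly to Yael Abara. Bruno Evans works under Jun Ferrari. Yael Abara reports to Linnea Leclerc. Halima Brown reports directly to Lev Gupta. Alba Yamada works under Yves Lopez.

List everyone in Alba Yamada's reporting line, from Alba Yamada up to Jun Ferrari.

Alba Yamada reports to Yves Lopez. Yves Lopez reports to Chiara Rossi. Chiara Rossi reports to Jun Ferrari. Jun Ferrari is at the top.

Alba Yamada -> Yves Lopez -> Chiara Rossi -> Jun Ferrari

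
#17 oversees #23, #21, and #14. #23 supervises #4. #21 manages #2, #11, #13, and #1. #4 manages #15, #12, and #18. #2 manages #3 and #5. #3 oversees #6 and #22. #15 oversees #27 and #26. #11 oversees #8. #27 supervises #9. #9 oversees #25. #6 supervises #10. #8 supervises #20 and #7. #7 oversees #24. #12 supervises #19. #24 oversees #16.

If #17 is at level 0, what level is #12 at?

Chain from #12 up to #17: #12 → #4 → #23 → #17. That is 3 steps up, so #12 is 3 levels below #17.

3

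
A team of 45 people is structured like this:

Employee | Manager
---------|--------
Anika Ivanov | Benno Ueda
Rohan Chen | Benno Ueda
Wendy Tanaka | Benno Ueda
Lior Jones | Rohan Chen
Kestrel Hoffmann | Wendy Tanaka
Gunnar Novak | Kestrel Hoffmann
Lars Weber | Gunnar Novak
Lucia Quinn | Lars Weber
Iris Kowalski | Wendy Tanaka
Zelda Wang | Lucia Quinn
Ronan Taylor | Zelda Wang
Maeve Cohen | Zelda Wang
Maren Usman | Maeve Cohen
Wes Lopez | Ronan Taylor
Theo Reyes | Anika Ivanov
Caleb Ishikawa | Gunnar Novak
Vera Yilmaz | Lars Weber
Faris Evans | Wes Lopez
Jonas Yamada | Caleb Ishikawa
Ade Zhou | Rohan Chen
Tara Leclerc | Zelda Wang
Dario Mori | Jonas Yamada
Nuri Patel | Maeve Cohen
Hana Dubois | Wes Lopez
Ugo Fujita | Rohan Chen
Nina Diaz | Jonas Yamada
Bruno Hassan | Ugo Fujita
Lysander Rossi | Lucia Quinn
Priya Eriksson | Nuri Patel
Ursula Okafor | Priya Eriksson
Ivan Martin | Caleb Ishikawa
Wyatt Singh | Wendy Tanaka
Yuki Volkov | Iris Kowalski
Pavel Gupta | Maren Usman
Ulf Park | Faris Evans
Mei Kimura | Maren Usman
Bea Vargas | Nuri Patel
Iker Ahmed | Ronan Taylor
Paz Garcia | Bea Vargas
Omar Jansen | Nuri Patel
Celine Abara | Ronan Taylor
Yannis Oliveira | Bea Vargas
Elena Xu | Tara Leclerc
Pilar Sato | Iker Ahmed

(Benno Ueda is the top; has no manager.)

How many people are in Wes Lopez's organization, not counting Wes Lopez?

3

Wes Lopez directly manages Faris Evans, Hana Dubois. Under Faris Evans: Ulf Park (1). Hana Dubois has no reports. So Wes Lopez's organization is 2 direct reports plus everyone under them: 2 + 1 = 3.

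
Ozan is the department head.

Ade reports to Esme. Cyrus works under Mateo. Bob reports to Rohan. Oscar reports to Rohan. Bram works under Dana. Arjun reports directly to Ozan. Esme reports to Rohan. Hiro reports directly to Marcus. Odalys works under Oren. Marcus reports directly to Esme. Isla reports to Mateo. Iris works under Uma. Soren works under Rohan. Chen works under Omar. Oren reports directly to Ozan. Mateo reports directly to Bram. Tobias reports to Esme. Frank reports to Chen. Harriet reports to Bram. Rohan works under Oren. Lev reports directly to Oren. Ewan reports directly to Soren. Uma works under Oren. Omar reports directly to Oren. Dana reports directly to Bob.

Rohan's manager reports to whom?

Ozan

Rohan reports to Oren, and Oren reports to Ozan. So Rohan's skip-level manager is Ozan.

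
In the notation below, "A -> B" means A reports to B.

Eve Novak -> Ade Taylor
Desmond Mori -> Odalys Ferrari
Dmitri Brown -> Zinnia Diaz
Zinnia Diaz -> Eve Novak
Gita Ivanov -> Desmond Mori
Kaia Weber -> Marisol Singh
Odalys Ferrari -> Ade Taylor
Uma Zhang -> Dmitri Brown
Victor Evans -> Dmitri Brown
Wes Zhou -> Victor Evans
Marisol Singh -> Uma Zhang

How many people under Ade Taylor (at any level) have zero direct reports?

3

The people in Ade Taylor's organization with no one reporting to them are Gita Ivanov, Wes Zhou, Kaia Weber. That is 3.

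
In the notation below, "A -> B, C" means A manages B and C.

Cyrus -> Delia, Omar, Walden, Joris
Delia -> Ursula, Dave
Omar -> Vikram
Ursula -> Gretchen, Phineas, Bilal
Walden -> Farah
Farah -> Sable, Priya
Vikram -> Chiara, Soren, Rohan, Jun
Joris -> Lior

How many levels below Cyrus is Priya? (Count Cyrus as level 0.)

Chain from Priya up to Cyrus: Priya → Farah → Walden → Cyrus. That is 3 steps up, so Priya is 3 levels below Cyrus.

3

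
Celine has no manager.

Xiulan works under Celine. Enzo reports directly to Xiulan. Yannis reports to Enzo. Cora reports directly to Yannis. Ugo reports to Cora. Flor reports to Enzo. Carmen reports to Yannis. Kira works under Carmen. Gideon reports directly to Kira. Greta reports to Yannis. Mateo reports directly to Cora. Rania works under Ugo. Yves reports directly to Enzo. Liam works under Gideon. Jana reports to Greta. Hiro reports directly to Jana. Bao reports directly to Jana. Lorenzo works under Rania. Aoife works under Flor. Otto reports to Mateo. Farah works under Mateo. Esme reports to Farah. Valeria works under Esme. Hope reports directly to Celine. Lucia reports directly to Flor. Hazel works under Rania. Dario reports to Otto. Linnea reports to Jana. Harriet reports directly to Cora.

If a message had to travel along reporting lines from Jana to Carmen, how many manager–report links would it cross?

3

Jana is 2 levels below Yannis, and Carmen is 1 level below Yannis (their lowest common manager). The shortest path runs up from Jana to Yannis and back down to Carmen: 2 + 1 = 3 links.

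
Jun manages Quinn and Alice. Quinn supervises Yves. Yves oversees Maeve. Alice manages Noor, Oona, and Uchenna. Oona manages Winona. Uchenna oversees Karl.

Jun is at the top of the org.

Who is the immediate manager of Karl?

Karl reports directly to Uchenna.

Uchenna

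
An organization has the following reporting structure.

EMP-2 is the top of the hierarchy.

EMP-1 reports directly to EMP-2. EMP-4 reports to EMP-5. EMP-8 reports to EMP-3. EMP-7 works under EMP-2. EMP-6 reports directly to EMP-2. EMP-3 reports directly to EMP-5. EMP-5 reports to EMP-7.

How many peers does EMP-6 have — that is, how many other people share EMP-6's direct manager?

2

EMP-6 reports to EMP-2. EMP-2's other direct reports are EMP-7, EMP-1 — 2 peers.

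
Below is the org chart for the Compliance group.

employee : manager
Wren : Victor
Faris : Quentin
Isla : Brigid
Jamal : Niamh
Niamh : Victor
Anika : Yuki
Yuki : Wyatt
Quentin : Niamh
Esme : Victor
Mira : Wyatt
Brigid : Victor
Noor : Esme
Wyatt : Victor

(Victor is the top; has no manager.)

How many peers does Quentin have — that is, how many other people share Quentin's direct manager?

1

Quentin reports to Niamh. Niamh's other direct reports are Jamal — 1 peer.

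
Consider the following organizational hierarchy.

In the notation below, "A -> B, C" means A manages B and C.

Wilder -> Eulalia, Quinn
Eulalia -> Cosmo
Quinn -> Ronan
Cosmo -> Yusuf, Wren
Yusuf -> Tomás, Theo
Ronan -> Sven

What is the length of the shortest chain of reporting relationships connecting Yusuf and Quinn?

Yusuf is 3 levels below Wilder, and Quinn is 1 level below Wilder (their lowest common manager). The shortest path runs up from Yusuf to Wilder and back down to Quinn: 3 + 1 = 4 links.

4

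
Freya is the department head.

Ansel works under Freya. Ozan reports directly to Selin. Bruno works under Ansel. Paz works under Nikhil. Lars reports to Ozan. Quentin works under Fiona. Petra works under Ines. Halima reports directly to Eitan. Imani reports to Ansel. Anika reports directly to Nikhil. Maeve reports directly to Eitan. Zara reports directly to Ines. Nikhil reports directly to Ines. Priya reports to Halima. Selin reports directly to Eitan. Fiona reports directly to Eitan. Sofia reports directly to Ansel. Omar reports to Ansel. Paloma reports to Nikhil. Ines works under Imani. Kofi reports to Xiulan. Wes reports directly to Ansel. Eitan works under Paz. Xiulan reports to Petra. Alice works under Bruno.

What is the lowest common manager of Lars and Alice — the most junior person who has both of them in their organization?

Lars's chain of managers is Ozan, Selin, Eitan, Paz, Nikhil, Ines, Imani, Ansel, Freya. Alice's chain of managers is Bruno, Ansel, Freya. The first manager that appears in both chains is Ansel.

Ansel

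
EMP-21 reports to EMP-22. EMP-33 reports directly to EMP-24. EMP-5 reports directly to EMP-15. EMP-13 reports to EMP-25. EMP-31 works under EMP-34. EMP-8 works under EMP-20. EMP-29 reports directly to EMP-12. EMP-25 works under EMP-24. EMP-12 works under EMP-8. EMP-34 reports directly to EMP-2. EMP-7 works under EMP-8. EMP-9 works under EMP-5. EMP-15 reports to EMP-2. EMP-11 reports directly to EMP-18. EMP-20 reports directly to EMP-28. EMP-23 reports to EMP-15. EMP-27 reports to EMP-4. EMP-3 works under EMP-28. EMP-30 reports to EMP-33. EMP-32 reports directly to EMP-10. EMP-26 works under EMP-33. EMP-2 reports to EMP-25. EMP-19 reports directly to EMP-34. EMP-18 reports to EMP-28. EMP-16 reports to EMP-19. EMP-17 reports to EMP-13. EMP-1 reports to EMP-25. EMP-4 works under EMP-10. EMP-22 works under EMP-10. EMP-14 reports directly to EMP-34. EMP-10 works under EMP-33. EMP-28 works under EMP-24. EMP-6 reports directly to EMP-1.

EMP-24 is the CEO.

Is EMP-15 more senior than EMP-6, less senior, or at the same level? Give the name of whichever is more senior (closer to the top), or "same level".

Both EMP-15 and EMP-6 are 3 levels below EMP-24.

same level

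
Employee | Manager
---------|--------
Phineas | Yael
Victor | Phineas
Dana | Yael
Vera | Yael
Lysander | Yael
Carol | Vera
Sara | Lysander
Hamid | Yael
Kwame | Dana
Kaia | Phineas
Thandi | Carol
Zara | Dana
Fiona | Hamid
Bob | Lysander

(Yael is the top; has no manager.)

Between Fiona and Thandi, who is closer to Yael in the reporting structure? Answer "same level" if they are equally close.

Fiona

Fiona is 2 levels below Yael; Thandi is 3. Fiona is higher.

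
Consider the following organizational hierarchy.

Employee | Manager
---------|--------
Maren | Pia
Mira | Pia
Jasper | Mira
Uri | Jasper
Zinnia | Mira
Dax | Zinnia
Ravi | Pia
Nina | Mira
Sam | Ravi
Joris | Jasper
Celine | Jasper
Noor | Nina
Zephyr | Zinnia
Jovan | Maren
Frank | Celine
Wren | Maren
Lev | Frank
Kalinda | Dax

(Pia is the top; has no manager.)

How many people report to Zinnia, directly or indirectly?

Zinnia directly manages Dax, Zephyr. Under Dax: Kalinda (1). Zephyr has no reports. So Zinnia's organization is 2 direct reports plus everyone under them: 2 + 1 = 3.

3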